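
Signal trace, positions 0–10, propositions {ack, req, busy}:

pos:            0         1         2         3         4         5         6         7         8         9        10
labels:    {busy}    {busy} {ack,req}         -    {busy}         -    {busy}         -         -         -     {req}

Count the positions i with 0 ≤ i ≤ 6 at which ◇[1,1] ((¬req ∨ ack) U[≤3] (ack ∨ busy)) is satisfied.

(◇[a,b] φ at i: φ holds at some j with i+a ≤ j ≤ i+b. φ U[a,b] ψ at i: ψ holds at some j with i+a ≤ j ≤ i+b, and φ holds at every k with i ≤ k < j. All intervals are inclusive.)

Evaluate at each i in [0,6]:
  i=0: ✓ (witness j=1)
  i=1: ✓ (witness j=2)
  i=2: ✓ (witness j=3)
  i=3: ✓ (witness j=4)
  i=4: ✓ (witness j=5)
  i=5: ✓ (witness j=6)
  i=6: ✗ (none in [7,7])
Positions where it holds: {0, 1, 2, 3, 4, 5} → 6.

6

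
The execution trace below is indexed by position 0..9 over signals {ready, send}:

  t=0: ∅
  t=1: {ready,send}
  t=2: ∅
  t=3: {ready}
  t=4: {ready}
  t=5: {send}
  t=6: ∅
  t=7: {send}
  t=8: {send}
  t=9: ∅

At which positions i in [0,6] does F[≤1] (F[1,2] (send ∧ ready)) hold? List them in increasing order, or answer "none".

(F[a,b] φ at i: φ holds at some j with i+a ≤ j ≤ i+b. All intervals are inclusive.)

Evaluate at each i in [0,6]:
  i=0: ✓ (witness j=0)
  i=1: ✗ (none in [1,2])
  i=2: ✗ (none in [2,3])
  i=3: ✗ (none in [3,4])
  i=4: ✗ (none in [4,5])
  i=5: ✗ (none in [5,6])
  i=6: ✗ (none in [6,7])

0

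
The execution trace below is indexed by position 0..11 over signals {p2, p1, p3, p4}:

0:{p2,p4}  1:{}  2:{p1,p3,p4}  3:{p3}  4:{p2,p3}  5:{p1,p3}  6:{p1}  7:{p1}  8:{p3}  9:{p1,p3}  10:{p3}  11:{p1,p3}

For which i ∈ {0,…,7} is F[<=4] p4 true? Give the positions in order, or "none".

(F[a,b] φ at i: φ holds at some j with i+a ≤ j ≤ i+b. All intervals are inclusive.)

Evaluate at each i in [0,7]:
  i=0: ✓ (witness j=0)
  i=1: ✓ (witness j=2)
  i=2: ✓ (witness j=2)
  i=3: ✗ (none in [3,7])
  i=4: ✗ (none in [4,8])
  i=5: ✗ (none in [5,9])
  i=6: ✗ (none in [6,10])
  i=7: ✗ (none in [7,11])

0, 1, 2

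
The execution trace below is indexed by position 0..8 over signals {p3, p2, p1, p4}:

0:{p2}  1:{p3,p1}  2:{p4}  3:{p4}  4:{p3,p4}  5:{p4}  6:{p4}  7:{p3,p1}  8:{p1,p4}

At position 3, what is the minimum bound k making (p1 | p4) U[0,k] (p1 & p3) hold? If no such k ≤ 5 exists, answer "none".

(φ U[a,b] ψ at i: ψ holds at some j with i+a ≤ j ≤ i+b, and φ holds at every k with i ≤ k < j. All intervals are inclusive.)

Need earliest j ≥ 3 with (p1 & p3), and (p1 | p4) at every k in [3,j-1].
  j=3: rhs fails.
  j=4: rhs fails.
  j=5: rhs fails.
  j=6: rhs fails.
  j=7: rhs holds; lhs holds on [3,6]. k = 4.

4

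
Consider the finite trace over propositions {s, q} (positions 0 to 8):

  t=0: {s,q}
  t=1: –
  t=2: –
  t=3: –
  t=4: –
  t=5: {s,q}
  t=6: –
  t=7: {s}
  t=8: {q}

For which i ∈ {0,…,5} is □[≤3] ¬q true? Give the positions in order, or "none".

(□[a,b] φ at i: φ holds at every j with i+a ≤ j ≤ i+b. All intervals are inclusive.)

Evaluate at each i in [0,5]:
  i=0: ✗ (fails at j=0)
  i=1: ✓ (all of [1,4])
  i=2: ✗ (fails at j=5)
  i=3: ✗ (fails at j=5)
  i=4: ✗ (fails at j=5)
  i=5: ✗ (fails at j=5)

1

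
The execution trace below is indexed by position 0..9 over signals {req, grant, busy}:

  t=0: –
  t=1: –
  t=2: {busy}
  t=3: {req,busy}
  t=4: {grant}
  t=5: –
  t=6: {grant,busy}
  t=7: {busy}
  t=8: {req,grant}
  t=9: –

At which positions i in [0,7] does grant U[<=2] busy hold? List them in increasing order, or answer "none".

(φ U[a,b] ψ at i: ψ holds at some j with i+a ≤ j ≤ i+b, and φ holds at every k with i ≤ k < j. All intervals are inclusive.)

Evaluate at each i in [0,7]:
  i=0: ✗ (lhs fails at k=0 before rhs at j=2)
  i=1: ✗ (lhs fails at k=1 before rhs at j=2)
  i=2: ✓ (rhs at j=2)
  i=3: ✓ (rhs at j=3)
  i=4: ✗ (lhs fails at k=5 before rhs at j=6)
  i=5: ✗ (lhs fails at k=5 before rhs at j=6)
  i=6: ✓ (rhs at j=6)
  i=7: ✓ (rhs at j=7)

2, 3, 6, 7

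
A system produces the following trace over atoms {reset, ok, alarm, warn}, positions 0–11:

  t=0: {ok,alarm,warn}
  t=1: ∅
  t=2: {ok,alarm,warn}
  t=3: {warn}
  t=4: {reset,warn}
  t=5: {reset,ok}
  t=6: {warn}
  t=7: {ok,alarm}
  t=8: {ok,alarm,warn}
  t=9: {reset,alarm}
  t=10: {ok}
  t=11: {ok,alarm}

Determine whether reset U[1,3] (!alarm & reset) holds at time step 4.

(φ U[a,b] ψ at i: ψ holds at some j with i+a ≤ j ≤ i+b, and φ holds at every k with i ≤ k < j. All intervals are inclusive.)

Need some j in [5,7] with (!alarm & reset), and reset at every k in [4,j-1].
  j=5: (!alarm & reset) holds; reset holds at every k in [4,4] → satisfied.

Holds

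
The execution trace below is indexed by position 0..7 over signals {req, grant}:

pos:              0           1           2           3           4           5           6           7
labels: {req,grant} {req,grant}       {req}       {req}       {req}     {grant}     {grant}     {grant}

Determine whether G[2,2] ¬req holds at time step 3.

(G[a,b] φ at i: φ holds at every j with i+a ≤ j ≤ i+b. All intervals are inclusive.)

Yes

Check ¬req at every j in [5,5]:
  j=5: true
All positions satisfy it → formula holds.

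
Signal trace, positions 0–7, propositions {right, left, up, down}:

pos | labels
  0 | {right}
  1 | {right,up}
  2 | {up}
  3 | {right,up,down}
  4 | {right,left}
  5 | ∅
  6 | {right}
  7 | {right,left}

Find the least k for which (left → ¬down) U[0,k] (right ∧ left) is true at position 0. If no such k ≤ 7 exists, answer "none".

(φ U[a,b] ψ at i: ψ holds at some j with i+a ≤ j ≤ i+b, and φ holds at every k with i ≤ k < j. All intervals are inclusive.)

4

Need earliest j ≥ 0 with (right ∧ left), and (left → ¬down) at every k in [0,j-1].
  j=0: rhs fails.
  j=1: rhs fails.
  j=2: rhs fails.
  j=3: rhs fails.
  j=4: rhs holds; lhs holds on [0,3]. k = 4.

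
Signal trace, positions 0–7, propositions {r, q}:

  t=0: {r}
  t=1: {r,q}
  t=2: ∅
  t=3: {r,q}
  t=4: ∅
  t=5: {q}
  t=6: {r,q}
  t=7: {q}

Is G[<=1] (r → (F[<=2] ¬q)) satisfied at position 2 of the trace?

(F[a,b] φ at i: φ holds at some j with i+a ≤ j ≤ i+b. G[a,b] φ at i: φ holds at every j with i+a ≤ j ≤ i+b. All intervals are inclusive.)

Holds

Check (r → (F[<=2] ¬q)) at every j in [2,3]:
  j=2: antecedent false → ✓
  j=3: antecedent true; consequent holds (witness at 4) → ✓
All positions satisfy it → formula holds.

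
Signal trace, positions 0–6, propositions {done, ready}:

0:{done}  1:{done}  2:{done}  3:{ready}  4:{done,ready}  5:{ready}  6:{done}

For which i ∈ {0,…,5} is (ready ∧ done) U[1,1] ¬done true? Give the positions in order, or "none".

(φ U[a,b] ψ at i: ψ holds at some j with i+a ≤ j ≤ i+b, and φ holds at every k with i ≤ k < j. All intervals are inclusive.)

Evaluate at each i in [0,5]:
  i=0: ✗ (no rhs in [1,1])
  i=1: ✗ (no rhs in [2,2])
  i=2: ✗ (lhs fails at k=2 before rhs at j=3)
  i=3: ✗ (no rhs in [4,4])
  i=4: ✓ (rhs at j=5; lhs holds on [4,4])
  i=5: ✗ (no rhs in [6,6])

4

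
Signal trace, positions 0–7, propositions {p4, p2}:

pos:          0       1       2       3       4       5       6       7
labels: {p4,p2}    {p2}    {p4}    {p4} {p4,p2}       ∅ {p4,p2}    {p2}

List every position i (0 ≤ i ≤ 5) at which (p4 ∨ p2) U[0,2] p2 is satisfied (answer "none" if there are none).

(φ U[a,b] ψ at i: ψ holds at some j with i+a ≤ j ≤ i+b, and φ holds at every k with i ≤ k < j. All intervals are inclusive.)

0, 1, 2, 3, 4

Evaluate at each i in [0,5]:
  i=0: ✓ (rhs at j=0)
  i=1: ✓ (rhs at j=1)
  i=2: ✓ (rhs at j=4; lhs holds on [2,3])
  i=3: ✓ (rhs at j=4; lhs holds on [3,3])
  i=4: ✓ (rhs at j=4)
  i=5: ✗ (lhs fails at k=5 before rhs at j=6)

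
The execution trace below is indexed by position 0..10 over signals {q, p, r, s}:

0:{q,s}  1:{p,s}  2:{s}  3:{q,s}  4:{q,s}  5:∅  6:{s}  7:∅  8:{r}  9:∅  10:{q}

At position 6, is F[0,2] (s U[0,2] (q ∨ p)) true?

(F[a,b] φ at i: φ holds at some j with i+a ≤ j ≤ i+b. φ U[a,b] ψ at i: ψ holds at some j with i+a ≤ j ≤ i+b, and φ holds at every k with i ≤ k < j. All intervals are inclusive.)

Does not hold

Check (s U[0,2] (q ∨ p)) at each j in [6,8]:
  j=6: fails
  j=7: fails
  j=8: fails
No position in the window satisfies it → formula fails.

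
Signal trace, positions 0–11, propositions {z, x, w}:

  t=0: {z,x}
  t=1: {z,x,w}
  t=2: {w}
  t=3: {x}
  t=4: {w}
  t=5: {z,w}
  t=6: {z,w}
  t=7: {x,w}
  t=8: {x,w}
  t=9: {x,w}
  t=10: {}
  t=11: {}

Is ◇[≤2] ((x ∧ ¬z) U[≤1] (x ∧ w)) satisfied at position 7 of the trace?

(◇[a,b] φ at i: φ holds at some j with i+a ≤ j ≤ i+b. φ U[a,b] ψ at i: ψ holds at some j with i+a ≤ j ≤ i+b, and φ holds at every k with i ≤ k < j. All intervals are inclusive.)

Check ((x ∧ ¬z) U[≤1] (x ∧ w)) at each j in [7,9]:
  j=7: holds
  j=8: holds
  j=9: holds
Found at j=7 → formula holds.

True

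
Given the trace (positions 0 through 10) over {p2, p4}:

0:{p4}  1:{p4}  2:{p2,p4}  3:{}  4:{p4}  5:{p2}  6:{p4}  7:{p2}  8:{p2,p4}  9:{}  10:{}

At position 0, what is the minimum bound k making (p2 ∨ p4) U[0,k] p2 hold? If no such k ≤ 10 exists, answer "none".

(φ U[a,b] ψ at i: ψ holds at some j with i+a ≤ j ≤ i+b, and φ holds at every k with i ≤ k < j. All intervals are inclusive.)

Need earliest j ≥ 0 with p2, and (p2 ∨ p4) at every k in [0,j-1].
  j=0: rhs fails.
  j=1: rhs fails.
  j=2: rhs holds; lhs holds on [0,1]. k = 2.

2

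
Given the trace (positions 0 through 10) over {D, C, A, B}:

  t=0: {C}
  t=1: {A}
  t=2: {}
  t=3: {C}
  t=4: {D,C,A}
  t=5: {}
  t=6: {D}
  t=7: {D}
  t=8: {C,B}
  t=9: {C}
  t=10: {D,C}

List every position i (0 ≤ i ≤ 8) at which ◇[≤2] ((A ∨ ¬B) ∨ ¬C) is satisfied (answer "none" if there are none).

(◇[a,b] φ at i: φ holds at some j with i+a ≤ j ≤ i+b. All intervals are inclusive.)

0, 1, 2, 3, 4, 5, 6, 7, 8

Evaluate at each i in [0,8]:
  i=0: ✓ (witness j=0)
  i=1: ✓ (witness j=1)
  i=2: ✓ (witness j=2)
  i=3: ✓ (witness j=3)
  i=4: ✓ (witness j=4)
  i=5: ✓ (witness j=5)
  i=6: ✓ (witness j=6)
  i=7: ✓ (witness j=7)
  i=8: ✓ (witness j=9)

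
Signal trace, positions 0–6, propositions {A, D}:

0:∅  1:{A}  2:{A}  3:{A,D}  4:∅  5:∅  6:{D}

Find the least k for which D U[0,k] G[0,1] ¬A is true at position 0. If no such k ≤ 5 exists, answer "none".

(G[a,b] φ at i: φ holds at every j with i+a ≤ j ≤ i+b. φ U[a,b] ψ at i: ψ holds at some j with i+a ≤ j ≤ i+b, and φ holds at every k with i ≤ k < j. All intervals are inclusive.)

Need earliest j ≥ 0 with G[0,1] ¬A, and D at every k in [0,j-1].
  j=0: rhs fails.
  j=1: rhs fails.
  j=2: rhs fails.
  j=3: rhs fails.
  j=4: rhs holds but lhs fails at k=0.
  j=5: rhs holds but lhs fails at k=0.
No witness within the range → none.

none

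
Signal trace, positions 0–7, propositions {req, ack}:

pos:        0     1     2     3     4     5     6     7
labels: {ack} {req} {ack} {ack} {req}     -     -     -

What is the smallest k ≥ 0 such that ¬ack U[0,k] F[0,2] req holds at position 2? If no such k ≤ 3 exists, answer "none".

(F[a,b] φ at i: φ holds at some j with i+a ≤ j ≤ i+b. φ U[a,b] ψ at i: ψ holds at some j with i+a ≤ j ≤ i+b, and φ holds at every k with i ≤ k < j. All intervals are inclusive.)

0

Need earliest j ≥ 2 with F[0,2] req, and ¬ack at every k in [2,j-1].
  j=2: rhs holds (empty prefix). k = 0.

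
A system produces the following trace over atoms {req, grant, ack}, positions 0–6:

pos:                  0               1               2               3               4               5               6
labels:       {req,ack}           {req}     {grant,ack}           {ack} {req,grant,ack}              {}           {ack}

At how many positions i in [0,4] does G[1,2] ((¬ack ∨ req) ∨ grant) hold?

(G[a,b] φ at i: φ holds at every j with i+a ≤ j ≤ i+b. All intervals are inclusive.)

2

Evaluate at each i in [0,4]:
  i=0: ✓ (all of [1,2])
  i=1: ✗ (fails at j=3)
  i=2: ✗ (fails at j=3)
  i=3: ✓ (all of [4,5])
  i=4: ✗ (fails at j=6)
Positions where it holds: {0, 3} → 2.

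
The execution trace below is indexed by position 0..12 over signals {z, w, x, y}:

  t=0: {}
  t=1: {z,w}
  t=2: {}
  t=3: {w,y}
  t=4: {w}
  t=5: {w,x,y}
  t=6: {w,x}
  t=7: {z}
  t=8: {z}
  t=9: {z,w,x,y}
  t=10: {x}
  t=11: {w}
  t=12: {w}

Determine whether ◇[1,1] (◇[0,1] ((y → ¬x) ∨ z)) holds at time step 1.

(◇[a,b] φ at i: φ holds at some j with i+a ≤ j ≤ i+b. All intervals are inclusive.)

Check ◇[0,1] ((y → ¬x) ∨ z) at each j in [2,2]:
  j=2: holds (witness at 2)
Found at j=2 → formula holds.

True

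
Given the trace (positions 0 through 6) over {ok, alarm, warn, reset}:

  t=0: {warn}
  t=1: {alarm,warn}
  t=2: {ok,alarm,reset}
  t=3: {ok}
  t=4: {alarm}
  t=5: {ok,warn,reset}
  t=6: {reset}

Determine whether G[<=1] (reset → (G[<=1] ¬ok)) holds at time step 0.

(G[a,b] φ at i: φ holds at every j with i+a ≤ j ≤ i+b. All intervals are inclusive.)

Check (reset → (G[<=1] ¬ok)) at every j in [0,1]:
  j=0: antecedent false → ✓
  j=1: antecedent false → ✓
All positions satisfy it → formula holds.

True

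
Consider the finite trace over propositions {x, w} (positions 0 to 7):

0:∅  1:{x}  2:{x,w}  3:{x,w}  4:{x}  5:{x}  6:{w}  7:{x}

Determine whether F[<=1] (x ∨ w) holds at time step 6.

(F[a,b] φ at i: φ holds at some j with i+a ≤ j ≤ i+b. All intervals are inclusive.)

Yes

Check (x ∨ w) at each j in [6,7]:
  j=6: true
  j=7: true
Found at j=6 → formula holds.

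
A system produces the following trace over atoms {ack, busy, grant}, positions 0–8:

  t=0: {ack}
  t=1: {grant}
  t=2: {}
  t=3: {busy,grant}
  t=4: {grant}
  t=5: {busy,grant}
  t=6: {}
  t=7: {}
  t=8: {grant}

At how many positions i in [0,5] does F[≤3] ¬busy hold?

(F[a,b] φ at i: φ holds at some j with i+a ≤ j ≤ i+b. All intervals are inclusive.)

6

Evaluate at each i in [0,5]:
  i=0: ✓ (witness j=0)
  i=1: ✓ (witness j=1)
  i=2: ✓ (witness j=2)
  i=3: ✓ (witness j=4)
  i=4: ✓ (witness j=4)
  i=5: ✓ (witness j=6)
Positions where it holds: {0, 1, 2, 3, 4, 5} → 6.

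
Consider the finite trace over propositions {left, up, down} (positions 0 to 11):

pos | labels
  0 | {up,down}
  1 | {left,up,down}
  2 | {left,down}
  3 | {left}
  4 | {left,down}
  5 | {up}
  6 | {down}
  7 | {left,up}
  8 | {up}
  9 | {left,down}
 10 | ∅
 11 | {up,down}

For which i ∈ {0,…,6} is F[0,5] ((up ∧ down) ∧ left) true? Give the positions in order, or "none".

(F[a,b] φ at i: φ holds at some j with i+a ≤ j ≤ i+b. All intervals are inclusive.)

Evaluate at each i in [0,6]:
  i=0: ✓ (witness j=1)
  i=1: ✓ (witness j=1)
  i=2: ✗ (none in [2,7])
  i=3: ✗ (none in [3,8])
  i=4: ✗ (none in [4,9])
  i=5: ✗ (none in [5,10])
  i=6: ✗ (none in [6,11])

0, 1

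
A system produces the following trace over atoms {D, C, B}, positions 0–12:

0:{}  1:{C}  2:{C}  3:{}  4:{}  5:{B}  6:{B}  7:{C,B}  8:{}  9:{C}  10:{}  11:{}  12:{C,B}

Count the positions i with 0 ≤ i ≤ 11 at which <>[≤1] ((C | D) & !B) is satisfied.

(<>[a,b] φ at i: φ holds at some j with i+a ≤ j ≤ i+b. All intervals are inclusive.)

5

Evaluate at each i in [0,11]:
  i=0: ✓ (witness j=1)
  i=1: ✓ (witness j=1)
  i=2: ✓ (witness j=2)
  i=3: ✗ (none in [3,4])
  i=4: ✗ (none in [4,5])
  i=5: ✗ (none in [5,6])
  i=6: ✗ (none in [6,7])
  i=7: ✗ (none in [7,8])
  i=8: ✓ (witness j=9)
  i=9: ✓ (witness j=9)
  i=10: ✗ (none in [10,11])
  i=11: ✗ (none in [11,12])
Positions where it holds: {0, 1, 2, 8, 9} → 5.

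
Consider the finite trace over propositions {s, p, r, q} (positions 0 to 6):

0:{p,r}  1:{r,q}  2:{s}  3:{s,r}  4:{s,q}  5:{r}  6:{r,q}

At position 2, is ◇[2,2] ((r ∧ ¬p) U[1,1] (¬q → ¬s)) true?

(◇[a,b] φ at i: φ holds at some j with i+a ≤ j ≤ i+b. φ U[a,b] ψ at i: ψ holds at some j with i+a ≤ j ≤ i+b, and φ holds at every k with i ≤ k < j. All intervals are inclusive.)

No

Check ((r ∧ ¬p) U[1,1] (¬q → ¬s)) at each j in [4,4]:
  j=4: fails
No position in the window satisfies it → formula fails.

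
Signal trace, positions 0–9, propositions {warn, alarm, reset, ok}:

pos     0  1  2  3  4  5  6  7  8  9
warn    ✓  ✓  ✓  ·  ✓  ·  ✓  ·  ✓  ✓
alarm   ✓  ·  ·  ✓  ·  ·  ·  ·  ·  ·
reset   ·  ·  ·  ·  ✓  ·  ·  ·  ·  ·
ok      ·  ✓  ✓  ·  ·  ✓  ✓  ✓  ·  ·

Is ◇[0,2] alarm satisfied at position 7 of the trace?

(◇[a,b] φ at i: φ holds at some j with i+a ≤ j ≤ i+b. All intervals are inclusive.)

Check alarm at each j in [7,9]:
  j=7: false
  j=8: false
  j=9: false
No position in the window satisfies it → formula fails.

False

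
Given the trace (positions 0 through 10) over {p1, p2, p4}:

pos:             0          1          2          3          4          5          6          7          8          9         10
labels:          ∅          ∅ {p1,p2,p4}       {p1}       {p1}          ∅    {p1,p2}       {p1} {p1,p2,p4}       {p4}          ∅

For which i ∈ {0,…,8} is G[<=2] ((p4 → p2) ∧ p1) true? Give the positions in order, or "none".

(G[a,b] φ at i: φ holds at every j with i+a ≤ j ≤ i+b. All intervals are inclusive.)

2, 6

Evaluate at each i in [0,8]:
  i=0: ✗ (fails at j=0)
  i=1: ✗ (fails at j=1)
  i=2: ✓ (all of [2,4])
  i=3: ✗ (fails at j=5)
  i=4: ✗ (fails at j=5)
  i=5: ✗ (fails at j=5)
  i=6: ✓ (all of [6,8])
  i=7: ✗ (fails at j=9)
  i=8: ✗ (fails at j=9)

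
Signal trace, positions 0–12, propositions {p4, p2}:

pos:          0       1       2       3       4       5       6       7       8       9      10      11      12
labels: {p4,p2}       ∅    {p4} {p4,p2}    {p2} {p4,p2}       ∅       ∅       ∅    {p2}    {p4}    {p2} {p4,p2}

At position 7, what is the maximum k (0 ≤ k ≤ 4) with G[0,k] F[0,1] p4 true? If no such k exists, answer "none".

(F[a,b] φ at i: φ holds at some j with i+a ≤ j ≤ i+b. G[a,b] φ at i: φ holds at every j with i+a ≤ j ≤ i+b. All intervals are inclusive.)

none

F[0,1] p4 must hold from j=7 onward; find where it first fails.
  j=7: fails → no k works.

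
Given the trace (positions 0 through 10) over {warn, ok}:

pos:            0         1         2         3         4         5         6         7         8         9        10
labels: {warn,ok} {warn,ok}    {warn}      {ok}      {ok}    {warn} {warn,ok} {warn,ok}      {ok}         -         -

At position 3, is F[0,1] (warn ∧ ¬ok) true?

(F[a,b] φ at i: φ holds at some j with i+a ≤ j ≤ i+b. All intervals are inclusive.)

False

Check (warn ∧ ¬ok) at each j in [3,4]:
  j=3: false
  j=4: false
No position in the window satisfies it → formula fails.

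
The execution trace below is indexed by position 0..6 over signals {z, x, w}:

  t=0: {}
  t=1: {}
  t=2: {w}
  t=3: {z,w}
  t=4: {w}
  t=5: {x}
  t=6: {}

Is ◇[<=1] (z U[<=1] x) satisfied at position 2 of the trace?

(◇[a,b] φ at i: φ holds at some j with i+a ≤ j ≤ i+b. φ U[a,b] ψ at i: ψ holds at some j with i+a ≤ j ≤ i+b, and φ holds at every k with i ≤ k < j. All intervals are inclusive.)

Check (z U[<=1] x) at each j in [2,3]:
  j=2: fails
  j=3: fails
No position in the window satisfies it → formula fails.

Does not hold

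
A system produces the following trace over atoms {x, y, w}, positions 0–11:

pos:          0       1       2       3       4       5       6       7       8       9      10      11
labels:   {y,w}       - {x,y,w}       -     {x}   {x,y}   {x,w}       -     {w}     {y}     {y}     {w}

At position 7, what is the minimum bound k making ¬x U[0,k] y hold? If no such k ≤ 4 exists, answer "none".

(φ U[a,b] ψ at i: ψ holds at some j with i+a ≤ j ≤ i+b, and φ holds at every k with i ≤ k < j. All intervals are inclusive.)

Need earliest j ≥ 7 with y, and ¬x at every k in [7,j-1].
  j=7: rhs fails.
  j=8: rhs fails.
  j=9: rhs holds; lhs holds on [7,8]. k = 2.

2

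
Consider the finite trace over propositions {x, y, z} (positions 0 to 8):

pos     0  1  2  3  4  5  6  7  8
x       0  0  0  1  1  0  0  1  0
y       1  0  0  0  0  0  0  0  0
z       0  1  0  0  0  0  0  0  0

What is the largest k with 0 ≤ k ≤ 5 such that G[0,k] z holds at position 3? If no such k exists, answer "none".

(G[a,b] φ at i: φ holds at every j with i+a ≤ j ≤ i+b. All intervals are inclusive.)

z must hold from j=3 onward; find where it first fails.
  j=3: fails → no k works.

none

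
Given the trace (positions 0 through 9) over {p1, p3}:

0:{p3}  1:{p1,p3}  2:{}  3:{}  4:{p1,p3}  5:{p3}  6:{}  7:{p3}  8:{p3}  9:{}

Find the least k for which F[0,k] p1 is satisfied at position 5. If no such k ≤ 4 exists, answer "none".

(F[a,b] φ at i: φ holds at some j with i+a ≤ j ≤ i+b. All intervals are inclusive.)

Scan j = 5,6,… for p1:
  j=5: fails
  j=6: fails
  j=7: fails
  j=8: fails
  j=9: fails
No j in [5,9] satisfies it → none.

none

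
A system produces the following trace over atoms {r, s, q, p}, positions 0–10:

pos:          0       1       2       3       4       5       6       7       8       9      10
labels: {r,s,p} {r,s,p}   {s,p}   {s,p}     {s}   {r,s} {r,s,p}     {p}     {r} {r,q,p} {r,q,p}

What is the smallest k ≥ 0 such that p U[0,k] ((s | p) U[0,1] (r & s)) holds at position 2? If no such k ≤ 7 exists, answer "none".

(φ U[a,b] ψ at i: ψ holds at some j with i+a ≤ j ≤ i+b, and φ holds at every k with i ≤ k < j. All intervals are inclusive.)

2

Need earliest j ≥ 2 with ((s | p) U[0,1] (r & s)), and p at every k in [2,j-1].
  j=2: rhs fails.
  j=3: rhs fails.
  j=4: rhs holds; lhs holds on [2,3]. k = 2.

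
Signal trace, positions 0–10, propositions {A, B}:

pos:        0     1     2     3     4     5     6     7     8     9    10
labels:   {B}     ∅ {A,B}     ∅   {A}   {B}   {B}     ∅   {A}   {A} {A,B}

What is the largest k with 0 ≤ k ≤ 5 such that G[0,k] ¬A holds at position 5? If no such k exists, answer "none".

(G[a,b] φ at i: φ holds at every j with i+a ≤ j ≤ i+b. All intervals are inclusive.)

2

¬A must hold from j=5 onward; find where it first fails.
  j=5: holds
  j=6: holds
  j=7: holds
  j=8: fails
Holds on [5,7], so largest k = 2.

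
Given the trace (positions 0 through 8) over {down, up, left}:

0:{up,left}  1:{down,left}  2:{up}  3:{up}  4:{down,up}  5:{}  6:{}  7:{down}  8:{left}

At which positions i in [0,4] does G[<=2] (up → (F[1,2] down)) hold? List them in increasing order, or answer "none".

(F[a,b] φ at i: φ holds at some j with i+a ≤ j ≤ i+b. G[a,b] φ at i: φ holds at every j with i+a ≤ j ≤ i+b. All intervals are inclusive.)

Evaluate at each i in [0,4]:
  i=0: ✓ (all of [0,2])
  i=1: ✓ (all of [1,3])
  i=2: ✗ (fails at j=4)
  i=3: ✗ (fails at j=4)
  i=4: ✗ (fails at j=4)

0, 1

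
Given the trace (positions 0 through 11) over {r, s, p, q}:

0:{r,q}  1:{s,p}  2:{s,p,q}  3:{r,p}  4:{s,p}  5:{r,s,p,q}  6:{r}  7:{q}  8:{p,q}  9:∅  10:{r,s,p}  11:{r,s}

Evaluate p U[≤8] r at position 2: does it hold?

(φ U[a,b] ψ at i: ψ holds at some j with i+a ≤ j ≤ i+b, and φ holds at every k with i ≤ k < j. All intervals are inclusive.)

Need some j in [2,10] with r, and p at every k in [2,j-1].
  j=2: r false.
  j=3: r holds; p holds at every k in [2,2] → satisfied.

True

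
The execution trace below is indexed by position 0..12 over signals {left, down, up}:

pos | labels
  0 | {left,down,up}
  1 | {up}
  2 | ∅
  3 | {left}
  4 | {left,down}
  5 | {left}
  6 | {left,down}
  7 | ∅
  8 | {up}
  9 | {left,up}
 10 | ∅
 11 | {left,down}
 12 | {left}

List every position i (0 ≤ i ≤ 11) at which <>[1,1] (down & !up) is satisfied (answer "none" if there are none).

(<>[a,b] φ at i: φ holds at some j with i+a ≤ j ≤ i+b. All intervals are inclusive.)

3, 5, 10

Evaluate at each i in [0,11]:
  i=0: ✗ (none in [1,1])
  i=1: ✗ (none in [2,2])
  i=2: ✗ (none in [3,3])
  i=3: ✓ (witness j=4)
  i=4: ✗ (none in [5,5])
  i=5: ✓ (witness j=6)
  i=6: ✗ (none in [7,7])
  i=7: ✗ (none in [8,8])
  i=8: ✗ (none in [9,9])
  i=9: ✗ (none in [10,10])
  i=10: ✓ (witness j=11)
  i=11: ✗ (none in [12,12])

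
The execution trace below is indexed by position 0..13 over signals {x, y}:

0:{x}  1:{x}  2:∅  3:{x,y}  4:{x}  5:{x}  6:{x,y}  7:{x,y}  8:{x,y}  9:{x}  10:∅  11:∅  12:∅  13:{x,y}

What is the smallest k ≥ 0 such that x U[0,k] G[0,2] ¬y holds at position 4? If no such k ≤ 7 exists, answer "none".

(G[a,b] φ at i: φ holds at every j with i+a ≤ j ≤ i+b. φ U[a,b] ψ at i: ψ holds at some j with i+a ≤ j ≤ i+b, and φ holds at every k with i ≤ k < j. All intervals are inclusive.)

5

Need earliest j ≥ 4 with G[0,2] ¬y, and x at every k in [4,j-1].
  j=4: rhs fails.
  j=5: rhs fails.
  j=6: rhs fails.
  j=7: rhs fails.
  j=8: rhs fails.
  j=9: rhs holds; lhs holds on [4,8]. k = 5.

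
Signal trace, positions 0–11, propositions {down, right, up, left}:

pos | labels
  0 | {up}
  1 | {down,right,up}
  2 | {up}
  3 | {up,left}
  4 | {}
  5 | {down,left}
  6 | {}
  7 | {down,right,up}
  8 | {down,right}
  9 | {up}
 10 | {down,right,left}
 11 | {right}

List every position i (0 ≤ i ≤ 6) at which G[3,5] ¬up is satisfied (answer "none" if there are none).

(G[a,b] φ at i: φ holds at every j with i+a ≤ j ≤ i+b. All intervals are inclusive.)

1

Evaluate at each i in [0,6]:
  i=0: ✗ (fails at j=3)
  i=1: ✓ (all of [4,6])
  i=2: ✗ (fails at j=7)
  i=3: ✗ (fails at j=7)
  i=4: ✗ (fails at j=7)
  i=5: ✗ (fails at j=9)
  i=6: ✗ (fails at j=9)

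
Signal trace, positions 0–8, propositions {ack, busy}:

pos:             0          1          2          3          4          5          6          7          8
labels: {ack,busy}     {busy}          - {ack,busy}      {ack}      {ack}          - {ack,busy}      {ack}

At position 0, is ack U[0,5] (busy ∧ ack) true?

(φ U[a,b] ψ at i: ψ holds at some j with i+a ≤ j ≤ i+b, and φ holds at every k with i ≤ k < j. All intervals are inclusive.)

Yes

Need some j in [0,5] with (busy ∧ ack), and ack at every k in [0,j-1].
  j=0: (busy ∧ ack) holds; no prefix to check → satisfied.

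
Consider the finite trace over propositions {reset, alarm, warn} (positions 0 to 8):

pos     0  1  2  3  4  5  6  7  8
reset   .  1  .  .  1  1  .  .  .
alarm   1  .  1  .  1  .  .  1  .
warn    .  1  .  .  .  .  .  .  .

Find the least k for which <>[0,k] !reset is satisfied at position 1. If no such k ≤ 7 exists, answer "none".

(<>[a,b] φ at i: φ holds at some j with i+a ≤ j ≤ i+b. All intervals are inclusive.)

Scan j = 1,2,… for !reset:
  j=1: fails
  j=2: holds
First hit at j=2, so smallest k = 2-1 = 1.

1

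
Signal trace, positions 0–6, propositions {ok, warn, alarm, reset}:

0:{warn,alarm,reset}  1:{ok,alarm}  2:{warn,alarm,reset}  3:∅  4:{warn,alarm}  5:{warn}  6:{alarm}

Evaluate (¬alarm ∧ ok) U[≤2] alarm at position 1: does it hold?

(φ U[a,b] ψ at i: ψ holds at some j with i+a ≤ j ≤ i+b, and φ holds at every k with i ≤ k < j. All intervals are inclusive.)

Holds

Need some j in [1,3] with alarm, and (¬alarm ∧ ok) at every k in [1,j-1].
  j=1: alarm holds; no prefix to check → satisfied.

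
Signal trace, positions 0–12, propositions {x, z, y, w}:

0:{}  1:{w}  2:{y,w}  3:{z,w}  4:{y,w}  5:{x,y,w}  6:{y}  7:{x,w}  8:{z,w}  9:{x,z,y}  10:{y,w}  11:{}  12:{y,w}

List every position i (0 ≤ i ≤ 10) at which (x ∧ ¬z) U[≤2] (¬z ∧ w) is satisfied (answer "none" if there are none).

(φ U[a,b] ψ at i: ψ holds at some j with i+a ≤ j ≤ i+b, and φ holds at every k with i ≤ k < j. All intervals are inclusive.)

1, 2, 4, 5, 7, 10

Evaluate at each i in [0,10]:
  i=0: ✗ (lhs fails at k=0 before rhs at j=1)
  i=1: ✓ (rhs at j=1)
  i=2: ✓ (rhs at j=2)
  i=3: ✗ (lhs fails at k=3 before rhs at j=4)
  i=4: ✓ (rhs at j=4)
  i=5: ✓ (rhs at j=5)
  i=6: ✗ (lhs fails at k=6 before rhs at j=7)
  i=7: ✓ (rhs at j=7)
  i=8: ✗ (lhs fails at k=8 before rhs at j=10)
  i=9: ✗ (lhs fails at k=9 before rhs at j=10)
  i=10: ✓ (rhs at j=10)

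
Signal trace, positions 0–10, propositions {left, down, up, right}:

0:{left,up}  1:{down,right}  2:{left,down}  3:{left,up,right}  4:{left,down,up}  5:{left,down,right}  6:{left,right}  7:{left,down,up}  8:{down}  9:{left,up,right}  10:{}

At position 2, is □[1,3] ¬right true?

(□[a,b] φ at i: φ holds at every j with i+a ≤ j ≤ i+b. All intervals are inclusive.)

Check ¬right at every j in [3,5]:
  j=3: false
  j=4: true
  j=5: false
Fails at j=3 → formula fails.

False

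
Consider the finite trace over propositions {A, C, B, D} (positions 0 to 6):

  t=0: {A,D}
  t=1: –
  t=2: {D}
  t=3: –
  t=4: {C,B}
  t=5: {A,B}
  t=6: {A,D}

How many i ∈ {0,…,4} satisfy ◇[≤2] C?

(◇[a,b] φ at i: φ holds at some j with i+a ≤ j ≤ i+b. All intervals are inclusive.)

Evaluate at each i in [0,4]:
  i=0: ✗ (none in [0,2])
  i=1: ✗ (none in [1,3])
  i=2: ✓ (witness j=4)
  i=3: ✓ (witness j=4)
  i=4: ✓ (witness j=4)
Positions where it holds: {2, 3, 4} → 3.

3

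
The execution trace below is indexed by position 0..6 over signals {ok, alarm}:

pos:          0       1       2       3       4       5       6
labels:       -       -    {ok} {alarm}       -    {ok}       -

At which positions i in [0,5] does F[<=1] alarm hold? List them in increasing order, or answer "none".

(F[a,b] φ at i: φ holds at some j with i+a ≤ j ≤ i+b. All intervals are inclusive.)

Evaluate at each i in [0,5]:
  i=0: ✗ (none in [0,1])
  i=1: ✗ (none in [1,2])
  i=2: ✓ (witness j=3)
  i=3: ✓ (witness j=3)
  i=4: ✗ (none in [4,5])
  i=5: ✗ (none in [5,6])

2, 3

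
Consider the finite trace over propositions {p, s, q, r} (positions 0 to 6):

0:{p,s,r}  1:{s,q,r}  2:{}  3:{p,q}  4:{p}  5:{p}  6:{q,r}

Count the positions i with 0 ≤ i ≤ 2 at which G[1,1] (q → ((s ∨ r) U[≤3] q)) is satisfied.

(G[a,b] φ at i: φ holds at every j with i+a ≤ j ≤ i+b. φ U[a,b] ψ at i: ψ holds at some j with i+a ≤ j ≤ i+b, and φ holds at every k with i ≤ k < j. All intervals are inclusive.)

3

Evaluate at each i in [0,2]:
  i=0: ✓ (all of [1,1])
  i=1: ✓ (all of [2,2])
  i=2: ✓ (all of [3,3])
Positions where it holds: {0, 1, 2} → 3.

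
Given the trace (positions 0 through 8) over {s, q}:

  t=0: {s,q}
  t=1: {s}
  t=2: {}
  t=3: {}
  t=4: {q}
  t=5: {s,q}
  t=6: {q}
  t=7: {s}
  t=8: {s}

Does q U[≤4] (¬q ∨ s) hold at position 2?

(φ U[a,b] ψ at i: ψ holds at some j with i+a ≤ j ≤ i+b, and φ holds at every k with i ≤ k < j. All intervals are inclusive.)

Need some j in [2,6] with (¬q ∨ s), and q at every k in [2,j-1].
  j=2: (¬q ∨ s) holds; no prefix to check → satisfied.

Holds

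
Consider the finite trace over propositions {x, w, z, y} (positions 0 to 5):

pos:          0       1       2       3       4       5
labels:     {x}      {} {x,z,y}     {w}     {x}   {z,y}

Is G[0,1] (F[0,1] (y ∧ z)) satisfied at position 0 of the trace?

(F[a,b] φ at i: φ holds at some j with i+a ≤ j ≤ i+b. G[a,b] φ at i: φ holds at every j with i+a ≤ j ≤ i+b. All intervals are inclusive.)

Check F[0,1] (y ∧ z) at every j in [0,1]:
  j=0: fails (none in [0,1])
  j=1: holds (witness at 2)
Fails at j=0 → formula fails.

Does not hold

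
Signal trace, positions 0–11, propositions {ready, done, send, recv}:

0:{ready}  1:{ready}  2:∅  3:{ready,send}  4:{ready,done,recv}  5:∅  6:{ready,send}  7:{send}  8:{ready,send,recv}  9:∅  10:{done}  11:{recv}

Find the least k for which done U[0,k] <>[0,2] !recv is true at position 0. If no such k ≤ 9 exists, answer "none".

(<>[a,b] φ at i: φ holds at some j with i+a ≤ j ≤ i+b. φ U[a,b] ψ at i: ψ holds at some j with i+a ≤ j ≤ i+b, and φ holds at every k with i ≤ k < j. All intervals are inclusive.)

Need earliest j ≥ 0 with <>[0,2] !recv, and done at every k in [0,j-1].
  j=0: rhs holds (empty prefix). k = 0.

0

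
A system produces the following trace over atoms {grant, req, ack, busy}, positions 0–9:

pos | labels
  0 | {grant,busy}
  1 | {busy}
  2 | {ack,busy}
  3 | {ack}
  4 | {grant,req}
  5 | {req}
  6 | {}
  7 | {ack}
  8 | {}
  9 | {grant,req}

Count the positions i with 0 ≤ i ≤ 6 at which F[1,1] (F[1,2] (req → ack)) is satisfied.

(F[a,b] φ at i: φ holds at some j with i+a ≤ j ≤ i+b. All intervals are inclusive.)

6

Evaluate at each i in [0,6]:
  i=0: ✓ (witness j=1)
  i=1: ✓ (witness j=2)
  i=2: ✗ (none in [3,3])
  i=3: ✓ (witness j=4)
  i=4: ✓ (witness j=5)
  i=5: ✓ (witness j=6)
  i=6: ✓ (witness j=7)
Positions where it holds: {0, 1, 3, 4, 5, 6} → 6.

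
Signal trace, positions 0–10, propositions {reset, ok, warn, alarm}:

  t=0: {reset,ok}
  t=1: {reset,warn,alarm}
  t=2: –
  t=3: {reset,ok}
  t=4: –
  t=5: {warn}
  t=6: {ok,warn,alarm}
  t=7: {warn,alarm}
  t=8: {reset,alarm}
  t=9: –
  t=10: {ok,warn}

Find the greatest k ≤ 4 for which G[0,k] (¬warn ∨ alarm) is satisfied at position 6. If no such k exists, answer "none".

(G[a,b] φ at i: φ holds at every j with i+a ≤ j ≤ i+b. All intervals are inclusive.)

(¬warn ∨ alarm) must hold from j=6 onward; find where it first fails.
  j=6: holds
  j=7: holds
  j=8: holds
  j=9: holds
  j=10: fails
Holds on [6,9], so largest k = 3.

3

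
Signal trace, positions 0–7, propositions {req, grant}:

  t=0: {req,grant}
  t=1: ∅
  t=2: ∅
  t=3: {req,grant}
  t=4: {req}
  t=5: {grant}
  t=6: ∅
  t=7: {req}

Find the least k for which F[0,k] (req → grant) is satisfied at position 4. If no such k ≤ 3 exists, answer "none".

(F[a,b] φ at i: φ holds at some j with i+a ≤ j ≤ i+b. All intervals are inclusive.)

Scan j = 4,5,… for (req → grant):
  j=4: fails
  j=5: holds
First hit at j=5, so smallest k = 5-4 = 1.

1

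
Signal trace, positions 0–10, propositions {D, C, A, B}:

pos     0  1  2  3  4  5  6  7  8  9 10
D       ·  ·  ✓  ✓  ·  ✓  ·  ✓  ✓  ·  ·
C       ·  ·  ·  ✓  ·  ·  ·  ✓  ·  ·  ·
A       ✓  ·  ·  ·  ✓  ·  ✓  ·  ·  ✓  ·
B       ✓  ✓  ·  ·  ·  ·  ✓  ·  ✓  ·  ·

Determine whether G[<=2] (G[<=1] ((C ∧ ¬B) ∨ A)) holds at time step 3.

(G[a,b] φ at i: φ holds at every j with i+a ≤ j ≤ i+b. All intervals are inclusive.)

No

Check G[<=1] ((C ∧ ¬B) ∨ A) at every j in [3,5]:
  j=3: holds on [3,4]
  j=4: fails at 5
  j=5: fails at 5
Fails at j=4 → formula fails.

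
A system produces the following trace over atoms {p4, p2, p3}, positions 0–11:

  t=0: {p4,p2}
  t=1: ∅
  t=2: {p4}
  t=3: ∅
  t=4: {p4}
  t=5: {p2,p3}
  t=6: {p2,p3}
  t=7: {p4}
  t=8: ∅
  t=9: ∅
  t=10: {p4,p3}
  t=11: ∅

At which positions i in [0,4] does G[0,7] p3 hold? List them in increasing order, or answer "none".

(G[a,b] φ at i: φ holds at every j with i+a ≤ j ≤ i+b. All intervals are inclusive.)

Evaluate at each i in [0,4]:
  i=0: ✗ (fails at j=0)
  i=1: ✗ (fails at j=1)
  i=2: ✗ (fails at j=2)
  i=3: ✗ (fails at j=3)
  i=4: ✗ (fails at j=4)

none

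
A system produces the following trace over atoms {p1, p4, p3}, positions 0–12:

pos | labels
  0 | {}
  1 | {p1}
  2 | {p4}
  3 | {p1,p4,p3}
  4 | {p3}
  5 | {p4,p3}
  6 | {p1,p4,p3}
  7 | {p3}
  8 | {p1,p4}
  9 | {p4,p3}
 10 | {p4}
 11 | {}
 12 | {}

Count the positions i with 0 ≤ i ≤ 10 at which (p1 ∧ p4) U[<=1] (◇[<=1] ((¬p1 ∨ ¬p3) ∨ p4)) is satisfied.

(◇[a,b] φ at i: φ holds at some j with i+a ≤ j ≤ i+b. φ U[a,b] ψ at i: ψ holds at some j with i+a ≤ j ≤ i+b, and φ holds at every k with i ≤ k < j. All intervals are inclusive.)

Evaluate at each i in [0,10]:
  i=0: ✓ (rhs at j=0)
  i=1: ✓ (rhs at j=1)
  i=2: ✓ (rhs at j=2)
  i=3: ✓ (rhs at j=3)
  i=4: ✓ (rhs at j=4)
  i=5: ✓ (rhs at j=5)
  i=6: ✓ (rhs at j=6)
  i=7: ✓ (rhs at j=7)
  i=8: ✓ (rhs at j=8)
  i=9: ✓ (rhs at j=9)
  i=10: ✓ (rhs at j=10)
Positions where it holds: {0, 1, 2, 3, 4, 5, 6, 7, 8, 9, 10} → 11.

11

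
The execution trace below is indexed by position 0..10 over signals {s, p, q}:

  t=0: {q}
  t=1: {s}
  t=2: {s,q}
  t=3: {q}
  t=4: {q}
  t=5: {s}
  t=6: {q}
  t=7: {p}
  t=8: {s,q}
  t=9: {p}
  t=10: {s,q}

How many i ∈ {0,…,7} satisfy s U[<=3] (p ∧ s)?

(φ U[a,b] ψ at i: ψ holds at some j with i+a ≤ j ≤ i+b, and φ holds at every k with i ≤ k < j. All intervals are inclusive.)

0

Evaluate at each i in [0,7]:
  i=0: ✗ (no rhs in [0,3])
  i=1: ✗ (no rhs in [1,4])
  i=2: ✗ (no rhs in [2,5])
  i=3: ✗ (no rhs in [3,6])
  i=4: ✗ (no rhs in [4,7])
  i=5: ✗ (no rhs in [5,8])
  i=6: ✗ (no rhs in [6,9])
  i=7: ✗ (no rhs in [7,10])
Positions where it holds: {} → 0.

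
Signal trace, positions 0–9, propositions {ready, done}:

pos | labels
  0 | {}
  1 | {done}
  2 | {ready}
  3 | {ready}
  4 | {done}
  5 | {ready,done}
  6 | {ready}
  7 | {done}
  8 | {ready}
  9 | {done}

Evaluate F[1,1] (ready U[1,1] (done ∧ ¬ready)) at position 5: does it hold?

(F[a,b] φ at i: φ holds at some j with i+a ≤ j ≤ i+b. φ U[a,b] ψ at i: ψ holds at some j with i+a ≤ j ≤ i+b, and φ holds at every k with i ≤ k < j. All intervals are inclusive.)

Check (ready U[1,1] (done ∧ ¬ready)) at each j in [6,6]:
  j=6: holds
Found at j=6 → formula holds.

Holds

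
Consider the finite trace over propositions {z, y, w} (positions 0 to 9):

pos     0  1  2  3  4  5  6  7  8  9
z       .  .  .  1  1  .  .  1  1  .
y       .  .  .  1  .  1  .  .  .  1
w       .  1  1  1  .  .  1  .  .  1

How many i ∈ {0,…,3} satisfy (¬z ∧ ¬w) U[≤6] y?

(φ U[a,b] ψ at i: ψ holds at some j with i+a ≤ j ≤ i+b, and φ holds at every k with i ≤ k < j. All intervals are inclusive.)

1

Evaluate at each i in [0,3]:
  i=0: ✗ (lhs fails at k=1 before rhs at j=3)
  i=1: ✗ (lhs fails at k=1 before rhs at j=3)
  i=2: ✗ (lhs fails at k=2 before rhs at j=3)
  i=3: ✓ (rhs at j=3)
Positions where it holds: {3} → 1.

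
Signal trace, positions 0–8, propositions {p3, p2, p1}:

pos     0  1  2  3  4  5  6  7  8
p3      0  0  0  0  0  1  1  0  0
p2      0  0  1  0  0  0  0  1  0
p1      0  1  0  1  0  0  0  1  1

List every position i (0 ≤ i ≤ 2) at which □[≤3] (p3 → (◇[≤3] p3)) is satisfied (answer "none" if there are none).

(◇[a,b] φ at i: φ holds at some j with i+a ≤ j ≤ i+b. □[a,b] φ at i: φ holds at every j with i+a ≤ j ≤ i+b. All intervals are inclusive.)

Evaluate at each i in [0,2]:
  i=0: ✓ (all of [0,3])
  i=1: ✓ (all of [1,4])
  i=2: ✓ (all of [2,5])

0, 1, 2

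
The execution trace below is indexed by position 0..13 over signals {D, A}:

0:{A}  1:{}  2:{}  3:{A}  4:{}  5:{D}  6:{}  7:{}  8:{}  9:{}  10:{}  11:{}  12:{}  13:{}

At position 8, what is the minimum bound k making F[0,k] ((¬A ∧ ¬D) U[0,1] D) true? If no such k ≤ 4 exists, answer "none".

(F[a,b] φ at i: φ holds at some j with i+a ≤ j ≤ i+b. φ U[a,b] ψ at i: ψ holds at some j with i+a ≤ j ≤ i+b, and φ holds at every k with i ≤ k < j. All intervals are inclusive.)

Scan j = 8,9,… for ((¬A ∧ ¬D) U[0,1] D):
  j=8: fails
  j=9: fails
  j=10: fails
  j=11: fails
  j=12: fails
No j in [8,12] satisfies it → none.

none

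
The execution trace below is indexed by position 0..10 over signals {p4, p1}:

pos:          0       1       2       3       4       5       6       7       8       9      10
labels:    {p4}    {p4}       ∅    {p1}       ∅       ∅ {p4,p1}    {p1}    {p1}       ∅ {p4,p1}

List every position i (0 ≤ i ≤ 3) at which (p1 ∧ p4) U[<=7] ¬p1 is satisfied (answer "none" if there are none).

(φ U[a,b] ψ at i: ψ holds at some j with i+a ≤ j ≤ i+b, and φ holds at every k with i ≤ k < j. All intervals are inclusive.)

Evaluate at each i in [0,3]:
  i=0: ✓ (rhs at j=0)
  i=1: ✓ (rhs at j=1)
  i=2: ✓ (rhs at j=2)
  i=3: ✗ (lhs fails at k=3 before rhs at j=4)

0, 1, 2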